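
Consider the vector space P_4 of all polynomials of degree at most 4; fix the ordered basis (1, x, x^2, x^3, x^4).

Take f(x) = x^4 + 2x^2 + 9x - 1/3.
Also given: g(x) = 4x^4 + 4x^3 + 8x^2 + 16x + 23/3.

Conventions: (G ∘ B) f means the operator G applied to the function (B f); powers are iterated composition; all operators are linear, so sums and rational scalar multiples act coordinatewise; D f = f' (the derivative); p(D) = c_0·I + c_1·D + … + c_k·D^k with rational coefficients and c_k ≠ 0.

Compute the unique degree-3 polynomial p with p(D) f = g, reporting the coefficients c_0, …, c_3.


D^0 f = x^4 + 2x^2 + 9x - 1/3
D^1 f = 4x^3 + 4x + 9
D^2 f = 12x^2 + 4
D^3 f = 24x
matching coefficients of g against c_0 f + c_1 Df + … from the top degree down determines the c_i
solution: c_0 = 4, c_1 = 1, c_2 = 0, c_3 = -1

c_0 = 4, c_1 = 1, c_2 = 0, c_3 = -1


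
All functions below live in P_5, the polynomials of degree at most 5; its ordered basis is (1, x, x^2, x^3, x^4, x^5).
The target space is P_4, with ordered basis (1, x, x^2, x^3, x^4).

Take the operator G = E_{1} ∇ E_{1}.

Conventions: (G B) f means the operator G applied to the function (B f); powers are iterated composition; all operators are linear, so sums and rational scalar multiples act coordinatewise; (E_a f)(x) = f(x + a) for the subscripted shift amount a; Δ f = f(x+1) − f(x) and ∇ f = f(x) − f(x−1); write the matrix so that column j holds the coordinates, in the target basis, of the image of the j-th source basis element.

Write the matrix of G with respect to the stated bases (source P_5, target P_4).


the matrix is [[0, 1, 3, 7, 15, 31]; [0, 0, 2, 9, 28, 75]; [0, 0, 0, 3, 18, 70]; [0, 0, 0, 0, 4, 30]; [0, 0, 0, 0, 0, 5]] (rows listed top to bottom)

image of 1: 0
image of x: 1
image of x^2: 2x + 3
image of x^3: 3x^2 + 9x + 7
image of x^4: 4x^3 + 18x^2 + 28x + 15
image of x^5: 5x^4 + 30x^3 + 70x^2 + 75x + 31
each image's coordinates form column j of the matrix


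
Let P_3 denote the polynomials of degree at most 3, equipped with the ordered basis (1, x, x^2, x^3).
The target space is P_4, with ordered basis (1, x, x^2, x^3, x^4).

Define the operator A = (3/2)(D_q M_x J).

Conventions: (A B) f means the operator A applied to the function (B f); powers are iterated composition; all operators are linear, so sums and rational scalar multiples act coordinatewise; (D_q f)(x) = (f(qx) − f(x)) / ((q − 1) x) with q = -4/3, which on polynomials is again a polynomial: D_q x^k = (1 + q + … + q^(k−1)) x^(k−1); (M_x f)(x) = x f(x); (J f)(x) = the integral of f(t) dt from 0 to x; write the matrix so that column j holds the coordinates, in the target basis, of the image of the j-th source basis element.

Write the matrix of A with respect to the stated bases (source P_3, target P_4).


the matrix is [[0, 0, 0, 0]; [-1/2, 0, 0, 0]; [0, 13/12, 0, 0]; [0, 0, -25/54, 0]; [0, 0, 0, 181/216]] (rows listed top to bottom)

image of 1: -(1/2)x
image of x: (13/12)x^2
image of x^2: -(25/54)x^3
image of x^3: (181/216)x^4
each image's coordinates form column j of the matrix


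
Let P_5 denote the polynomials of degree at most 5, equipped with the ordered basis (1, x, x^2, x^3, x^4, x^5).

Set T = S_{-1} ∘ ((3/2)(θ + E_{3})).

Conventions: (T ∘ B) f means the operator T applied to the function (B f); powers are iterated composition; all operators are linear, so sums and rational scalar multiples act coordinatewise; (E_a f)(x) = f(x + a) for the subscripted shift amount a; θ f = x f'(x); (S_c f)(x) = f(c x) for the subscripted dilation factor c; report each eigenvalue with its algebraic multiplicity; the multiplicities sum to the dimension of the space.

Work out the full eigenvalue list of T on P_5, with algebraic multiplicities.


image of 1: 3/2
image of x: -3x + 9/2
image of x^2: (9/2)x^2 - 9x + 27/2
image of x^3: -6x^3 + (27/2)x^2 - (81/2)x + 81/2
image of x^4: (15/2)x^4 - 18x^3 + 81x^2 - 162x + 243/2
image of x^5: -9x^5 + (45/2)x^4 - 135x^3 + 405x^2 - (1215/2)x + 729/2
the matrix is upper triangular; its diagonal is (3/2, -3, 9/2, -6, 15/2, -9)
for a triangular matrix the eigenvalues are the diagonal entries, with algebraic multiplicity their repetition count

λ = -9 (multiplicity 1), λ = -6 (multiplicity 1), λ = -3 (multiplicity 1), λ = 3/2 (multiplicity 1), λ = 9/2 (multiplicity 1), λ = 15/2 (multiplicity 1)


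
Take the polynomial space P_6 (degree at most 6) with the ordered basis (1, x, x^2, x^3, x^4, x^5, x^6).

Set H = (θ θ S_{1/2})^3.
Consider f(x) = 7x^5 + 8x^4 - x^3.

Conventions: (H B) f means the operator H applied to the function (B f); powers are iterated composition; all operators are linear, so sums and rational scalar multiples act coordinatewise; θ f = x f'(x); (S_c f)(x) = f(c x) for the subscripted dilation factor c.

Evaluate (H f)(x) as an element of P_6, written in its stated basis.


the image equals g(x) = (109375/32768)x^5 + 8x^4 - (729/512)x^3

S_{1/2} f = (7/32)x^5 + (1/2)x^4 - (1/8)x^3
θ S_{1/2} f = (35/32)x^5 + 2x^4 - (3/8)x^3
θ θ S_{1/2} f = (175/32)x^5 + 8x^4 - (9/8)x^3
S_{1/2} (θ θ S_{1/2}) f = (175/1024)x^5 + (1/2)x^4 - (9/64)x^3
θ S_{1/2} (θ θ S_{1/2}) f = (875/1024)x^5 + 2x^4 - (27/64)x^3
θ θ S_{1/2} (θ θ S_{1/2}) f = (4375/1024)x^5 + 8x^4 - (81/64)x^3
S_{1/2} (θ θ S_{1/2}) (θ θ S_{1/2}) f = (4375/32768)x^5 + (1/2)x^4 - (81/512)x^3
θ S_{1/2} (θ θ S_{1/2}) (θ θ S_{1/2}) f = (21875/32768)x^5 + 2x^4 - (243/512)x^3
θ θ S_{1/2} (θ θ S_{1/2}) (θ θ S_{1/2}) f = (109375/32768)x^5 + 8x^4 - (729/512)x^3


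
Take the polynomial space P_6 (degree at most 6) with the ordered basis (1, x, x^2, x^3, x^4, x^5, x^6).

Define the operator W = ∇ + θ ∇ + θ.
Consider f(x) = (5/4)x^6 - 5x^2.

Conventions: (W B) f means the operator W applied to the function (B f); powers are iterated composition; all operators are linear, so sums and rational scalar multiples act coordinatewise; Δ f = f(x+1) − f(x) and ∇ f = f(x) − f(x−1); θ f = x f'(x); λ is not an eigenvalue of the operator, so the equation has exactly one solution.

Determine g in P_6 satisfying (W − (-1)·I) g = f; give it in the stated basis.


write g with unknown coordinates in the stated basis and equate coefficients in (W − (-1)·I) g = f
solving from the highest basis element down gives g = (5/28)x^6 - (15/14)x^5 + (225/28)x^4 - (325/7)x^3 + (16735/84)x^2 - (24205/42)x + 3325/4
check: W g = (15/14)x^6 + (15/14)x^5 - (225/28)x^4 + (325/7)x^3 - (17155/84)x^2 + (24205/42)x - 3325/4
so W g − (-1)·g = (5/4)x^6 - 5x^2 = f ✓

g(x) = (5/28)x^6 - (15/14)x^5 + (225/28)x^4 - (325/7)x^3 + (16735/84)x^2 - (24205/42)x + 3325/4


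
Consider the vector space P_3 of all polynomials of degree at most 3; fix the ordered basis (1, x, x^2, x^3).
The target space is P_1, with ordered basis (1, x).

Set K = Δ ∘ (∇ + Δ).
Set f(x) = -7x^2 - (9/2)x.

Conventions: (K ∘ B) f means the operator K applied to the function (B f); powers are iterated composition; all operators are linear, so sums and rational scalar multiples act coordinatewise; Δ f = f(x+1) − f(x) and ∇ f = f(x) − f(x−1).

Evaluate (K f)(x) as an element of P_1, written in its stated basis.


the result is g(x) = -28

∇ f = -14x + 5/2
Δ f = -14x - 23/2
(∇ + Δ) f = -28x - 9
Δ (∇ + Δ) f = -28


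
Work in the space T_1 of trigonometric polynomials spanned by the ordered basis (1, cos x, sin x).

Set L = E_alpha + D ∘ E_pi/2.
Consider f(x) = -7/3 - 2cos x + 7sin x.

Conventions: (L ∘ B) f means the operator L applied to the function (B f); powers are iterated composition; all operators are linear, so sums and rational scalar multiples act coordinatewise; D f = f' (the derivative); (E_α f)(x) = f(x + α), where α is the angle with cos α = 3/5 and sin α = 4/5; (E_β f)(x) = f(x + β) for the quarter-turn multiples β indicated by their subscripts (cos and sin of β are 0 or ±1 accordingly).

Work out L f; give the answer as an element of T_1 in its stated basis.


E_alpha f = -7/3 + (22/5)cos x + (29/5)sin x
E_pi/2 f = -7/3 + 7cos x + 2sin x
D E_pi/2 f = 2cos x - 7sin x
(E_alpha + D ∘ E_pi/2) f = -7/3 + (32/5)cos x - (6/5)sin x

g(x) = -7/3 + (32/5)cos x - (6/5)sin x


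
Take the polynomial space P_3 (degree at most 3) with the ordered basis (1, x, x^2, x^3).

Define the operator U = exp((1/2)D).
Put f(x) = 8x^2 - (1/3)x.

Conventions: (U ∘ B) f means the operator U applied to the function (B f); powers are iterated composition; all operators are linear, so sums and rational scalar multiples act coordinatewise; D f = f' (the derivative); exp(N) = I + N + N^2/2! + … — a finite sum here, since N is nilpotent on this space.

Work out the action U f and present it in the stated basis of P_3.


g(x) = 8x^2 + (23/3)x + 11/6

order-1 term: 8x - 1/6
order-2 term: 2
the series for exp((1/2)D) f terminates at order 2
exp((1/2)D) f = 8x^2 + (23/3)x + 11/6


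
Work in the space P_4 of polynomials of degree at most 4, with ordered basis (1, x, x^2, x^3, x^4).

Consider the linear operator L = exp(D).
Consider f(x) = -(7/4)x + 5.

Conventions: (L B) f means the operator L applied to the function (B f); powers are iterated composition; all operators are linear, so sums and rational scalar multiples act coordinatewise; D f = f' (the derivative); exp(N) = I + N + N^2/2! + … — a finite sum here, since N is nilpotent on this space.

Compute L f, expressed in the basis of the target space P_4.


order-1 term: -7/4
the series for exp(D) f terminates at order 1
exp(D) f = -(7/4)x + 13/4

the result is g(x) = -(7/4)x + 13/4


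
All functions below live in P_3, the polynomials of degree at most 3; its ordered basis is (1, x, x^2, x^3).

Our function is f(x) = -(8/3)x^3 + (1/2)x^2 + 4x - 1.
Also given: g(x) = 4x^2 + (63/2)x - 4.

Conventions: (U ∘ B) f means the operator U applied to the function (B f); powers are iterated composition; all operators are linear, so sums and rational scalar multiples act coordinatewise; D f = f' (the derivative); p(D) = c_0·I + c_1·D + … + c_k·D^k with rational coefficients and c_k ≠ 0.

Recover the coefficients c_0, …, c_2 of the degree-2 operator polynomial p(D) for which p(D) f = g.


c_0 = 0, c_1 = -1/2, c_2 = -2

D^0 f = -(8/3)x^3 + (1/2)x^2 + 4x - 1
D^1 f = -8x^2 + x + 4
D^2 f = -16x + 1
matching coefficients of g against c_0 f + c_1 Df + … from the top degree down determines the c_i
solution: c_0 = 0, c_1 = -1/2, c_2 = -2


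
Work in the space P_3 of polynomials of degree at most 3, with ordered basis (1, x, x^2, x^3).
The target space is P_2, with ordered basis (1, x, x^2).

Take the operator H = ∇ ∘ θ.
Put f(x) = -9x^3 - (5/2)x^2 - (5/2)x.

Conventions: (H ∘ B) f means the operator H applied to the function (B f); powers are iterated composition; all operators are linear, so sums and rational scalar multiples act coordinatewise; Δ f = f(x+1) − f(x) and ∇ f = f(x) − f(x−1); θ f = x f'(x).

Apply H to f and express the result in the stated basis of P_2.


the result is g(x) = -81x^2 + 71x - 49/2

θ f = -27x^3 - 5x^2 - (5/2)x
∇ θ f = -81x^2 + 71x - 49/2


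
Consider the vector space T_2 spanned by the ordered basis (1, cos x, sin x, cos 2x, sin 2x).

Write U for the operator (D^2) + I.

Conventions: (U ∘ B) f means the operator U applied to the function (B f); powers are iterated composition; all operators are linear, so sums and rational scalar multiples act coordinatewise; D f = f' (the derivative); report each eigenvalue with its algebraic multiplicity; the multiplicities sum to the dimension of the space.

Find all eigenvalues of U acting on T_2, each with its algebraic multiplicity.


λ = -3 (multiplicity 2), λ = 0 (multiplicity 2), λ = 1 (multiplicity 1)

image of 1: 1
image of cos x: 0
image of sin x: 0
image of cos 2x: -3cos 2x
image of sin 2x: -3sin 2x
the matrix is diagonal; its diagonal is (1, 0, 0, -3, -3)
for a triangular matrix the eigenvalues are the diagonal entries, with algebraic multiplicity their repetition count


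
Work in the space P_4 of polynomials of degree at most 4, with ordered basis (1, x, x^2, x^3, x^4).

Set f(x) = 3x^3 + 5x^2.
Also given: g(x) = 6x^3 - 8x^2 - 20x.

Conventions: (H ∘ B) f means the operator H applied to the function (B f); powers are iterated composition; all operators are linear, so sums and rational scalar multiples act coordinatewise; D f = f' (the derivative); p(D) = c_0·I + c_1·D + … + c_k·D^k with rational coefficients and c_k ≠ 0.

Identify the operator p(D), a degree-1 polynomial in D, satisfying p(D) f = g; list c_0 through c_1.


D^0 f = 3x^3 + 5x^2
D^1 f = 9x^2 + 10x
matching coefficients of g against c_0 f + c_1 Df + … from the top degree down determines the c_i
solution: c_0 = 2, c_1 = -2

c_0 = 2, c_1 = -2


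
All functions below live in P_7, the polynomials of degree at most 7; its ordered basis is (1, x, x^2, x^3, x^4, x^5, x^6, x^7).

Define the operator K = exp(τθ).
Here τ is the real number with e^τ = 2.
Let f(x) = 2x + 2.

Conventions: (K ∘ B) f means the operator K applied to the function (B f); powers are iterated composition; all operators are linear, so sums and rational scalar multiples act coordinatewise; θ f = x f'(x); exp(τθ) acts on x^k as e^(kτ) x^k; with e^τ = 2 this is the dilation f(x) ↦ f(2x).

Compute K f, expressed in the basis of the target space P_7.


the result is g(x) = 4x + 2

exp(τθ) x^k = e^(kτ) x^k; with e^τ = 2 this sends x^k to 2^k x^k
x ↦ 2 x
applying this coordinatewise to f: exp(τθ) f = 4x + 2


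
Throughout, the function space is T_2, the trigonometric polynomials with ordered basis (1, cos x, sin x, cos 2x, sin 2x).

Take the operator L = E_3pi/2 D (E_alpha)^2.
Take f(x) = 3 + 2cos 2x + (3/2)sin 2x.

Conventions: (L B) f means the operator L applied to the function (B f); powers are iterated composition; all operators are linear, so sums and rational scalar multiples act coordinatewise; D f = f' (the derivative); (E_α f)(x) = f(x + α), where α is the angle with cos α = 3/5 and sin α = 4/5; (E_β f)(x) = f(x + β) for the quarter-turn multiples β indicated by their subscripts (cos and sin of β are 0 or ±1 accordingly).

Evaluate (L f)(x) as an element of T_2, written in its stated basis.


E_alpha f = 3 + (22/25)cos 2x - (117/50)sin 2x
E_alpha E_alpha f = 3 - (1558/625)cos 2x - (237/1250)sin 2x
D (E_alpha)^2 f = -(237/625)cos 2x + (3116/625)sin 2x
E_3pi/2 D (E_alpha)^2 f = (237/625)cos 2x - (3116/625)sin 2x

the result is g(x) = (237/625)cos 2x - (3116/625)sin 2x


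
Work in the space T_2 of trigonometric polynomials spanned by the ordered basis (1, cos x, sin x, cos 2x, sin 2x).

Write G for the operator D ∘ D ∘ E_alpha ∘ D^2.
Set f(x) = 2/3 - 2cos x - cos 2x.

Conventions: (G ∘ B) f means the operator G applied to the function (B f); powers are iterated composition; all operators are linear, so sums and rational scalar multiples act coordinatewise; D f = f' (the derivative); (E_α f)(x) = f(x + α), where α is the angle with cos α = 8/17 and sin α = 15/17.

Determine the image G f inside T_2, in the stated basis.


the image equals g(x) = -(16/17)cos x + (30/17)sin x + (2576/289)cos 2x + (3840/289)sin 2x

D f = 2sin x + 2sin 2x
D D f = 2cos x + 4cos 2x
E_alpha D^2 f = (16/17)cos x - (30/17)sin x - (644/289)cos 2x - (960/289)sin 2x
D E_alpha D^2 f = -(30/17)cos x - (16/17)sin x - (1920/289)cos 2x + (1288/289)sin 2x
D D E_alpha D^2 f = -(16/17)cos x + (30/17)sin x + (2576/289)cos 2x + (3840/289)sin 2x


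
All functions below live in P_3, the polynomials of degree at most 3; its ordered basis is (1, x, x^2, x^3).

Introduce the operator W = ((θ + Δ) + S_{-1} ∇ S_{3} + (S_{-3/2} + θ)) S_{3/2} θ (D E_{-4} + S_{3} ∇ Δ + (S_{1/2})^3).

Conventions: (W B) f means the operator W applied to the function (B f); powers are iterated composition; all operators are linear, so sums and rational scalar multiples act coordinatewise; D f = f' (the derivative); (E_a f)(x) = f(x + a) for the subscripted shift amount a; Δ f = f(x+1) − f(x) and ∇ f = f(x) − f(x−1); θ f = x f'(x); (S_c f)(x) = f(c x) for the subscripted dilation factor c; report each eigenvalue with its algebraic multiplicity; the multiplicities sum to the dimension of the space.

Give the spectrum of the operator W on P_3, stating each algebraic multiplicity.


λ = 0 (multiplicity 1), λ = 1701/32768 (multiplicity 1), λ = 3/32 (multiplicity 1), λ = 225/512 (multiplicity 1)

image of 1: 0
image of x: (3/32)x + 3/4
image of x^2: (225/512)x^2 + (3/8)x + 183/16
image of x^3: (1701/32768)x^3 + (88101/1024)x^2 - (224091/1024)x - 146889/1024
the matrix is upper triangular; its diagonal is (0, 3/32, 225/512, 1701/32768)
for a triangular matrix the eigenvalues are the diagonal entries, with algebraic multiplicity their repetition count


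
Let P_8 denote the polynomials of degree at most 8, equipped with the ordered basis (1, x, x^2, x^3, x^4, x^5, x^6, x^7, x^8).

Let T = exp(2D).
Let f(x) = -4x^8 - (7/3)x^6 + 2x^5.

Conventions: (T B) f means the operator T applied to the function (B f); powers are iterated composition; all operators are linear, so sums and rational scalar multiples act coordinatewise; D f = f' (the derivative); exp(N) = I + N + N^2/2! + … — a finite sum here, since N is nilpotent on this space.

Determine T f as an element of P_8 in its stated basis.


the image equals g(x) = -4x^8 - 64x^7 - (1351/3)x^6 - 1818x^5 - 4600x^4 - (22384/3)x^3 - 7568x^2 - 4384x - 3328/3

order-1 term: -64x^7 - 28x^5 + 20x^4
order-2 term: -448x^6 - 140x^4 + 80x^3
order-3 term: -1792x^5 - (1120/3)x^3 + 160x^2
order-4 term: -4480x^4 - 560x^2 + 160x
order-5 term: -7168x^3 - 448x + 64
order-6 term: -7168x^2 - 448/3
order-7 term: -4096x
order-8 term: -1024
the series for exp(2D) f terminates at order 8
exp(2D) f = -4x^8 - 64x^7 - (1351/3)x^6 - 1818x^5 - 4600x^4 - (22384/3)x^3 - 7568x^2 - 4384x - 3328/3


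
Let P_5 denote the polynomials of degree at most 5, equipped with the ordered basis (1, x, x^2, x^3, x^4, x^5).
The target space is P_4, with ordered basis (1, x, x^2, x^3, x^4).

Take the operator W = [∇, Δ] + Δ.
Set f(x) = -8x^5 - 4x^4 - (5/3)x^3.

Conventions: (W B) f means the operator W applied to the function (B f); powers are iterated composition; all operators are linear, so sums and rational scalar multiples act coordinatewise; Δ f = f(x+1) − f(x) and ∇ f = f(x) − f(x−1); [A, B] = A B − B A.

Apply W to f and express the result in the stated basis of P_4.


the image equals g(x) = -40x^4 - 96x^3 - 109x^2 - 61x - 41/3

Δ f = -40x^4 - 96x^3 - 109x^2 - 61x - 41/3
∇ Δ f = -160x^3 - 48x^2 - 90x - 8
∇ f = -40x^4 + 64x^3 - 61x^2 + 29x - 17/3
Δ ∇ f = -160x^3 - 48x^2 - 90x - 8
[∇, Δ] f = 0
Δ f = -40x^4 - 96x^3 - 109x^2 - 61x - 41/3
([∇, Δ] + Δ) f = -40x^4 - 96x^3 - 109x^2 - 61x - 41/3


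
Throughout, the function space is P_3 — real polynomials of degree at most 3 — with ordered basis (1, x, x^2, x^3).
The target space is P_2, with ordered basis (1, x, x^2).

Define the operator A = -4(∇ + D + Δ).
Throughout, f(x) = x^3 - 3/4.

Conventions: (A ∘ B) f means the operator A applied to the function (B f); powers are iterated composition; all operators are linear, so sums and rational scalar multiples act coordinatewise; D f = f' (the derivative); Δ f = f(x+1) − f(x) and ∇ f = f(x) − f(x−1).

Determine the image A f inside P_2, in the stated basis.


∇ f = 3x^2 - 3x + 1
D f = 3x^2
Δ f = 3x^2 + 3x + 1
(∇ + D + Δ) f = 9x^2 + 2
(-4(∇ + D + Δ)) f = -36x^2 - 8

the image equals g(x) = -36x^2 - 8


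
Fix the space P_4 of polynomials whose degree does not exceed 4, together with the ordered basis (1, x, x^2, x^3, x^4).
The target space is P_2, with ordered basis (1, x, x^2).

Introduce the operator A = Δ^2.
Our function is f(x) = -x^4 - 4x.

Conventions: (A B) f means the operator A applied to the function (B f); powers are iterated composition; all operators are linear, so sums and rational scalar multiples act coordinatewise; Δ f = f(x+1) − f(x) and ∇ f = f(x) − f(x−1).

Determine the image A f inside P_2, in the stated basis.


g(x) = -12x^2 - 24x - 14

Δ f = -4x^3 - 6x^2 - 4x - 5
Δ Δ f = -12x^2 - 24x - 14


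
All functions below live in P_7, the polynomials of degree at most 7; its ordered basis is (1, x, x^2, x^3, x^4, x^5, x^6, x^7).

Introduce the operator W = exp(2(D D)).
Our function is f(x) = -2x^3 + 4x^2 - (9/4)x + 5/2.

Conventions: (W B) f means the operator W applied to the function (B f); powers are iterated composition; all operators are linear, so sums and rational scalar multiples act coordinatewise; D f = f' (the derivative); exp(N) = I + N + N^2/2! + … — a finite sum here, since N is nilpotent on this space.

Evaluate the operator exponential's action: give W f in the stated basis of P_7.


the result is g(x) = -2x^3 + 4x^2 - (105/4)x + 37/2

order-1 term: -24x + 16
the series for exp(2(D D)) f terminates at order 1
exp(2(D D)) f = -2x^3 + 4x^2 - (105/4)x + 37/2


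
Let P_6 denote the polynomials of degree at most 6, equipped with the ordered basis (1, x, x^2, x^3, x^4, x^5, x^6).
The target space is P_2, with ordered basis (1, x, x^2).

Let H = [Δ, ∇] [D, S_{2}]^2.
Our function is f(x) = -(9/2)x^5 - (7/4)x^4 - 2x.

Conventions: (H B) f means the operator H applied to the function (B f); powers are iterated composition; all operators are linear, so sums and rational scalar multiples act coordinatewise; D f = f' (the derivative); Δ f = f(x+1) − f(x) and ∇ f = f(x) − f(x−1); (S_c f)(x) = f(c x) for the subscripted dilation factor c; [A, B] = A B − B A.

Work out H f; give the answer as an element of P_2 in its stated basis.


S_{2} f = -144x^5 - 28x^4 - 4x
D S_{2} f = -720x^4 - 112x^3 - 4
D f = -(45/2)x^4 - 7x^3 - 2
S_{2} D f = -360x^4 - 56x^3 - 2
[D, S_{2}] f = -360x^4 - 56x^3 - 2
S_{2} [D, S_{2}] f = -5760x^4 - 448x^3 - 2
D S_{2} [D, S_{2}] f = -23040x^3 - 1344x^2
D [D, S_{2}] f = -1440x^3 - 168x^2
S_{2} D [D, S_{2}] f = -11520x^3 - 672x^2
[D, S_{2}] [D, S_{2}] f = -11520x^3 - 672x^2
∇ [D, S_{2}]^2 f = -34560x^2 + 33216x - 10848
Δ ∇ [D, S_{2}]^2 f = -69120x - 1344
Δ [D, S_{2}]^2 f = -34560x^2 - 35904x - 12192
∇ Δ [D, S_{2}]^2 f = -69120x - 1344
[Δ, ∇] [D, S_{2}]^2 f = 0

g(x) = 0


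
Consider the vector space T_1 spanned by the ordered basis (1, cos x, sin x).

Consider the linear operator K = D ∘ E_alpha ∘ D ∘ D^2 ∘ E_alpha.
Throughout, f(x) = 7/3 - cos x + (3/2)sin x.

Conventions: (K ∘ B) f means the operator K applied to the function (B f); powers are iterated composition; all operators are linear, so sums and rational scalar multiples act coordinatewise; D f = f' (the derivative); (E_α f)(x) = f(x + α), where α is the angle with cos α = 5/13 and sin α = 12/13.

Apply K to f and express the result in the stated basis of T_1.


E_alpha f = 7/3 + cos x + (3/2)sin x
D E_alpha f = (3/2)cos x - sin x
D D E_alpha f = -cos x - (3/2)sin x
D (D^2 ∘ E_alpha) f = -(3/2)cos x + sin x
E_alpha D (D^2 ∘ E_alpha) f = (9/26)cos x + (23/13)sin x
D E_alpha D (D^2 ∘ E_alpha) f = (23/13)cos x - (9/26)sin x

the result is g(x) = (23/13)cos x - (9/26)sin x


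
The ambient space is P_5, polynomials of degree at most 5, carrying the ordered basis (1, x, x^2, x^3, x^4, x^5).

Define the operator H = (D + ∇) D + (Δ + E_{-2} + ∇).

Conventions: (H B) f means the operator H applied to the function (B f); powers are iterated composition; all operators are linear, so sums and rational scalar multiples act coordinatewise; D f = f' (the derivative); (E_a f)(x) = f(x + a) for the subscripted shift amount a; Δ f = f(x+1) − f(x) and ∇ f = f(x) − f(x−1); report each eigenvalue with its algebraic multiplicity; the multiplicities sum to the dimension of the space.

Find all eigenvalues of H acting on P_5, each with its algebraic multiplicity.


λ = 1 (multiplicity 6)

image of 1: 1
image of x: x
image of x^2: x^2 + 8
image of x^3: x^3 + 24x - 9
image of x^4: x^4 + 48x^2 - 36x + 20
image of x^5: x^5 + 80x^3 - 90x^2 + 100x - 35
the matrix is upper triangular; its diagonal is (1, 1, 1, 1, 1, 1)
for a triangular matrix the eigenvalues are the diagonal entries, with algebraic multiplicity their repetition count


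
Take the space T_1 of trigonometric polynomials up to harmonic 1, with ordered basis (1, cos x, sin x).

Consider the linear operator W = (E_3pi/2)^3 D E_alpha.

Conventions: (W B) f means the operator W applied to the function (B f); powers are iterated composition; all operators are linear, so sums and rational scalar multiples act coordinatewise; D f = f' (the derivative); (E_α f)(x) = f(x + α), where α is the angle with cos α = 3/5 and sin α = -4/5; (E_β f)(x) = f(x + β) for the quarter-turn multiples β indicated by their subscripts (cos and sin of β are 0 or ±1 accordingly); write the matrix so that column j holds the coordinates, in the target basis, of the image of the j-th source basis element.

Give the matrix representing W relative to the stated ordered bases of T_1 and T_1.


the matrix is [[0, 0, 0]; [0, -3/5, 4/5]; [0, -4/5, -3/5]] (rows listed top to bottom)

image of 1: 0
image of cos x: -(3/5)cos x - (4/5)sin x
image of sin x: (4/5)cos x - (3/5)sin x
each image's coordinates form column j of the matrix


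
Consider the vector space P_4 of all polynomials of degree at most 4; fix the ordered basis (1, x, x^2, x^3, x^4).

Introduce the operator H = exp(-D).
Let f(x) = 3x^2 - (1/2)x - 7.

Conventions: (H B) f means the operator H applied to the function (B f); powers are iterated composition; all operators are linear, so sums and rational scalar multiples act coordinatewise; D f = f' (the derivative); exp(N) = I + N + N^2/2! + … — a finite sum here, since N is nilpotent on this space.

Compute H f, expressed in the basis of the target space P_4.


order-1 term: -6x + 1/2
order-2 term: 3
the series for exp(-D) f terminates at order 2
exp(-D) f = 3x^2 - (13/2)x - 7/2

the result is g(x) = 3x^2 - (13/2)x - 7/2


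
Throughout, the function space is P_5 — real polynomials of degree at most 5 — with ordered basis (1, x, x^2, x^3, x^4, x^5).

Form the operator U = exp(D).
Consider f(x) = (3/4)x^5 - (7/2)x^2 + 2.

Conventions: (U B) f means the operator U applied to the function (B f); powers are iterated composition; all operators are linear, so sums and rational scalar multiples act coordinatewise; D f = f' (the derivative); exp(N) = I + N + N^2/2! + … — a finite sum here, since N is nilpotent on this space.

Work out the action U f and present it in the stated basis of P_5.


order-1 term: (15/4)x^4 - 7x
order-2 term: (15/2)x^3 - 7/2
order-3 term: (15/2)x^2
order-4 term: (15/4)x
order-5 term: 3/4
the series for exp(D) f terminates at order 5
exp(D) f = (3/4)x^5 + (15/4)x^4 + (15/2)x^3 + 4x^2 - (13/4)x - 3/4

the image equals g(x) = (3/4)x^5 + (15/4)x^4 + (15/2)x^3 + 4x^2 - (13/4)x - 3/4


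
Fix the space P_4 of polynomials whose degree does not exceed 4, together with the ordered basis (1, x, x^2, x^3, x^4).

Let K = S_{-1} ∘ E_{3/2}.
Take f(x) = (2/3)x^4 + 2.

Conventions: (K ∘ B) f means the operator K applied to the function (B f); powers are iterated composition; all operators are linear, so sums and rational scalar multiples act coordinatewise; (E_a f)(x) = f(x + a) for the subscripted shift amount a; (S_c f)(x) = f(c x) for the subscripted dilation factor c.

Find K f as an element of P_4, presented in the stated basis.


the image equals g(x) = (2/3)x^4 - 4x^3 + 9x^2 - 9x + 43/8

E_{3/2} f = (2/3)x^4 + 4x^3 + 9x^2 + 9x + 43/8
S_{-1} E_{3/2} f = (2/3)x^4 - 4x^3 + 9x^2 - 9x + 43/8


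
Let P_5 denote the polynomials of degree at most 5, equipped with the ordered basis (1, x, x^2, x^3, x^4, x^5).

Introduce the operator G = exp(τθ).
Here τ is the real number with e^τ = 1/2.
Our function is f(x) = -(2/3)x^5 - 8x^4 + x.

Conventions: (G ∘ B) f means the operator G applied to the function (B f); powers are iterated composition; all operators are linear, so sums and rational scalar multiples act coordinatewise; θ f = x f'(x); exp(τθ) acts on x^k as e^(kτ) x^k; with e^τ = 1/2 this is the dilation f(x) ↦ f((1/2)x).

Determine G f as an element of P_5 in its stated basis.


the result is g(x) = -(1/48)x^5 - (1/2)x^4 + (1/2)x

exp(τθ) x^k = e^(kτ) x^k; with e^τ = 1/2 this sends x^k to (1/2)^k x^k
x ↦ 1/2 x
x^4 ↦ 1/16 x^4
x^5 ↦ 1/32 x^5
applying this coordinatewise to f: exp(τθ) f = -(1/48)x^5 - (1/2)x^4 + (1/2)x


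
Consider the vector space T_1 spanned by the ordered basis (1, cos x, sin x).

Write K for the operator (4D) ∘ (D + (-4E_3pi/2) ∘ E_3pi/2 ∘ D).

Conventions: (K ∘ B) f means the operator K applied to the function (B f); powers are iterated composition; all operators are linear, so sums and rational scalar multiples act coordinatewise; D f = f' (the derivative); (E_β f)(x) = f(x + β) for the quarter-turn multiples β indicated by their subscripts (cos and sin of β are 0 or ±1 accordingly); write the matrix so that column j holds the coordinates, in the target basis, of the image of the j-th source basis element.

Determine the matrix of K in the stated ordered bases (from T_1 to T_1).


the matrix is [[0, 0, 0]; [0, -20, 0]; [0, 0, -20]] (rows listed top to bottom)

image of 1: 0
image of cos x: -20cos x
image of sin x: -20sin x
each image's coordinates form column j of the matrix


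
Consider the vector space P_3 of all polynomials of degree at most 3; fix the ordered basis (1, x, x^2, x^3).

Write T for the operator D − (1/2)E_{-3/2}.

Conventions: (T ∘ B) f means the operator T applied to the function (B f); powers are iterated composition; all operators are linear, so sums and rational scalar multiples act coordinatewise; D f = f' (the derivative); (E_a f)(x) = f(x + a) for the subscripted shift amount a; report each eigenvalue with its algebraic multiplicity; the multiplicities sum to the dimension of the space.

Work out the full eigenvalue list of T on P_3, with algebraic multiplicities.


image of 1: -1/2
image of x: -(1/2)x + 7/4
image of x^2: -(1/2)x^2 + (7/2)x - 9/8
image of x^3: -(1/2)x^3 + (21/4)x^2 - (27/8)x + 27/16
the matrix is upper triangular; its diagonal is (-1/2, -1/2, -1/2, -1/2)
for a triangular matrix the eigenvalues are the diagonal entries, with algebraic multiplicity their repetition count

λ = -1/2 (multiplicity 4)


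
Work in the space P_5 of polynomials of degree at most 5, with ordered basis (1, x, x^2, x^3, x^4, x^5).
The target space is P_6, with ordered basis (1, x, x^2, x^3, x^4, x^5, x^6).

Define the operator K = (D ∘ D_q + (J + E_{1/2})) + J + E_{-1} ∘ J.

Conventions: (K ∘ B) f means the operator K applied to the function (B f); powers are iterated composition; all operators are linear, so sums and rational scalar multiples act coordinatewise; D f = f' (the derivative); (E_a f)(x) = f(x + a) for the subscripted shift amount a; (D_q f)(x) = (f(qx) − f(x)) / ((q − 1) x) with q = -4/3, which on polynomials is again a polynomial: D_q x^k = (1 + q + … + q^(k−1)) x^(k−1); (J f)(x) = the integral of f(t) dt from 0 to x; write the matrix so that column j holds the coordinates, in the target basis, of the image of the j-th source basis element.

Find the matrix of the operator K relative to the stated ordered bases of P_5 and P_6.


image of 1: 3x
image of x: (3/2)x^2 + 1
image of x^2: x^3 + 2x - 5/12
image of x^3: (3/4)x^4 + 3x^2 + (95/36)x + 3/8
image of x^4: (3/5)x^5 + 4x^3 - (59/18)x^2 + (3/2)x - 11/80
image of x^5: (1/2)x^6 + 5x^4 + (1313/162)x^3 + (15/4)x^2 - (11/16)x + 19/96
each image's coordinates form column j of the matrix

the matrix is [[0, 1, -5/12, 3/8, -11/80, 19/96]; [3, 0, 2, 95/36, 3/2, -11/16]; [0, 3/2, 0, 3, -59/18, 15/4]; [0, 0, 1, 0, 4, 1313/162]; [0, 0, 0, 3/4, 0, 5]; [0, 0, 0, 0, 3/5, 0]; [0, 0, 0, 0, 0, 1/2]] (rows listed top to bottom)


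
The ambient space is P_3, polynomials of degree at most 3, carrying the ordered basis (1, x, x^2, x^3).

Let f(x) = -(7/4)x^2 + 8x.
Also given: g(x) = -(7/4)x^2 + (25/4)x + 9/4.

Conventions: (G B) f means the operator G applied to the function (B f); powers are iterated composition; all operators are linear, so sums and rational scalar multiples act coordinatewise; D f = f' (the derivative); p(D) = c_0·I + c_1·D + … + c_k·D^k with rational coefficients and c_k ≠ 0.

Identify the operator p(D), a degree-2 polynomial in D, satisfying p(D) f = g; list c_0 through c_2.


D^0 f = -(7/4)x^2 + 8x
D^1 f = -(7/2)x + 8
D^2 f = -7/2
matching coefficients of g against c_0 f + c_1 Df + … from the top degree down determines the c_i
solution: c_0 = 1, c_1 = 1/2, c_2 = 1/2

p(D) = I + (1/2)·D + (1/2)·D^2, i.e. c_0 = 1, c_1 = 1/2, c_2 = 1/2


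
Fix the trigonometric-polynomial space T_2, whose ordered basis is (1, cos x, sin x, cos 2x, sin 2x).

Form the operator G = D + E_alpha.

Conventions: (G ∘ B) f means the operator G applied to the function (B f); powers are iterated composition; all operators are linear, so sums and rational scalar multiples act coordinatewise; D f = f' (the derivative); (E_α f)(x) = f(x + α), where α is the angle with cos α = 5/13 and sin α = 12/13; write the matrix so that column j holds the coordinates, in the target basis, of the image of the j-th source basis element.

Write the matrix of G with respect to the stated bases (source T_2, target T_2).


image of 1: 1
image of cos x: (5/13)cos x - (25/13)sin x
image of sin x: (25/13)cos x + (5/13)sin x
image of cos 2x: -(119/169)cos 2x - (458/169)sin 2x
image of sin 2x: (458/169)cos 2x - (119/169)sin 2x
each image's coordinates form column j of the matrix

the matrix is [[1, 0, 0, 0, 0]; [0, 5/13, 25/13, 0, 0]; [0, -25/13, 5/13, 0, 0]; [0, 0, 0, -119/169, 458/169]; [0, 0, 0, -458/169, -119/169]] (rows listed top to bottom)


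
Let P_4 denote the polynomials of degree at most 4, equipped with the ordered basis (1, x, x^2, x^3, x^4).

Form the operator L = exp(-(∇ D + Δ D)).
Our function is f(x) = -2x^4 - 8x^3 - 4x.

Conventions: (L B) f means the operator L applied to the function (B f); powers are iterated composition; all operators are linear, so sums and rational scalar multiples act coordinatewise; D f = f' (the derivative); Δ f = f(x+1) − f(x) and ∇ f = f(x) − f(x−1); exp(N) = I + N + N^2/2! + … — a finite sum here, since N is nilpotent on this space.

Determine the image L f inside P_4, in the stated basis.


order-1 term: 48x^2 + 96x + 16
order-2 term: -96
the series for exp(-(∇ D + Δ D)) f terminates at order 2
exp(-(∇ D + Δ D)) f = -2x^4 - 8x^3 + 48x^2 + 92x - 80

the result is g(x) = -2x^4 - 8x^3 + 48x^2 + 92x - 80


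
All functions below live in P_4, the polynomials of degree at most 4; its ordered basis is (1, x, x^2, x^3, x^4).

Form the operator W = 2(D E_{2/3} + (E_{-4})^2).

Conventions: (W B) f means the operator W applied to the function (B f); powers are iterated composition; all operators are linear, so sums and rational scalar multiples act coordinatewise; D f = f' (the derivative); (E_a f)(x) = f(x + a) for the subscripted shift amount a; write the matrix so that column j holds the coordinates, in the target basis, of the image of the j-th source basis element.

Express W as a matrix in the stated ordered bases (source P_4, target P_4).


the matrix is [[2, -14, 392/3, -3064/3, 221248/27]; [0, 2, -28, 392, -12256/3]; [0, 0, 2, -42, 784]; [0, 0, 0, 2, -56]; [0, 0, 0, 0, 2]] (rows listed top to bottom)

image of 1: 2
image of x: 2x - 14
image of x^2: 2x^2 - 28x + 392/3
image of x^3: 2x^3 - 42x^2 + 392x - 3064/3
image of x^4: 2x^4 - 56x^3 + 784x^2 - (12256/3)x + 221248/27
each image's coordinates form column j of the matrix


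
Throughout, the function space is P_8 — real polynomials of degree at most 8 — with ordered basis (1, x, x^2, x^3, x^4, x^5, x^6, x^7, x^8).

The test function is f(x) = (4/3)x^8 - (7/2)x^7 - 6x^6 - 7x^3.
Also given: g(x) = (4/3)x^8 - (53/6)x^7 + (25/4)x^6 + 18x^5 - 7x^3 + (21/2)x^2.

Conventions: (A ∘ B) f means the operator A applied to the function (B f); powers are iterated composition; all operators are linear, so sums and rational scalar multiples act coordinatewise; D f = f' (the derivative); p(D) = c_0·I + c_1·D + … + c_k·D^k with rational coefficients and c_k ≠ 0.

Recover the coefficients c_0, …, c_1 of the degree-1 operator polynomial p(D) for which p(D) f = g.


p(D) = I − (1/2)·D, i.e. c_0 = 1, c_1 = -1/2

D^0 f = (4/3)x^8 - (7/2)x^7 - 6x^6 - 7x^3
D^1 f = (32/3)x^7 - (49/2)x^6 - 36x^5 - 21x^2
matching coefficients of g against c_0 f + c_1 Df + … from the top degree down determines the c_i
solution: c_0 = 1, c_1 = -1/2


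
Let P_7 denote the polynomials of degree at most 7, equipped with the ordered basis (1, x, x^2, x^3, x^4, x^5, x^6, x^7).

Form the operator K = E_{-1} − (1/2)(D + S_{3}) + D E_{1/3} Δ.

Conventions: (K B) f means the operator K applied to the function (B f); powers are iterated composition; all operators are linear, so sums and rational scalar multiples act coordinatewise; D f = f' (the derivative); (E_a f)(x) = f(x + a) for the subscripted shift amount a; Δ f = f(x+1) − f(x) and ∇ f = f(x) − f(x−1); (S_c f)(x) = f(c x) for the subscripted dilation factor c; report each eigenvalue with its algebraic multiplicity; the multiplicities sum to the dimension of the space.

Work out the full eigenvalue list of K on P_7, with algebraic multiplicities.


λ = -2185/2 (multiplicity 1), λ = -727/2 (multiplicity 1), λ = -241/2 (multiplicity 1), λ = -79/2 (multiplicity 1), λ = -25/2 (multiplicity 1), λ = -7/2 (multiplicity 1), λ = -1/2 (multiplicity 1), λ = 1/2 (multiplicity 1)

image of 1: 1/2
image of x: -(1/2)x - 3/2
image of x^2: -(7/2)x^2 - 3x + 3
image of x^3: -(25/2)x^3 - (9/2)x^2 + 9x + 4
image of x^4: -(79/2)x^4 - 6x^3 + 18x^2 + 16x + 31/3
image of x^5: -(241/2)x^5 - (15/2)x^4 + 30x^3 + 40x^2 + (155/3)x + 398/27
image of x^6: -(727/2)x^6 - 9x^5 + 45x^4 + 80x^3 + 155x^2 + (796/9)x + 709/27
image of x^7: -(2185/2)x^7 - (21/2)x^6 + 63x^5 + 140x^4 + (1085/3)x^3 + (2786/9)x^2 + (4963/27)x + 3104/81
the matrix is upper triangular; its diagonal is (1/2, -1/2, -7/2, -25/2, -79/2, -241/2, -727/2, -2185/2)
for a triangular matrix the eigenvalues are the diagonal entries, with algebraic multiplicity their repetition count


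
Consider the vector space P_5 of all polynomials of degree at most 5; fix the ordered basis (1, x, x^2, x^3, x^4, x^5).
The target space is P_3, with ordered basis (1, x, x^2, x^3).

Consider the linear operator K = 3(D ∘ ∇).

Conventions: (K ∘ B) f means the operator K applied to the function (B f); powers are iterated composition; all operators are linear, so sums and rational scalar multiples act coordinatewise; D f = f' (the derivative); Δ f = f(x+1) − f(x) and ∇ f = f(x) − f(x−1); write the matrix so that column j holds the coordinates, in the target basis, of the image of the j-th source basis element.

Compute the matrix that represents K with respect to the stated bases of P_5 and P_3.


image of 1: 0
image of x: 0
image of x^2: 6
image of x^3: 18x - 9
image of x^4: 36x^2 - 36x + 12
image of x^5: 60x^3 - 90x^2 + 60x - 15
each image's coordinates form column j of the matrix

the matrix is [[0, 0, 6, -9, 12, -15]; [0, 0, 0, 18, -36, 60]; [0, 0, 0, 0, 36, -90]; [0, 0, 0, 0, 0, 60]] (rows listed top to bottom)


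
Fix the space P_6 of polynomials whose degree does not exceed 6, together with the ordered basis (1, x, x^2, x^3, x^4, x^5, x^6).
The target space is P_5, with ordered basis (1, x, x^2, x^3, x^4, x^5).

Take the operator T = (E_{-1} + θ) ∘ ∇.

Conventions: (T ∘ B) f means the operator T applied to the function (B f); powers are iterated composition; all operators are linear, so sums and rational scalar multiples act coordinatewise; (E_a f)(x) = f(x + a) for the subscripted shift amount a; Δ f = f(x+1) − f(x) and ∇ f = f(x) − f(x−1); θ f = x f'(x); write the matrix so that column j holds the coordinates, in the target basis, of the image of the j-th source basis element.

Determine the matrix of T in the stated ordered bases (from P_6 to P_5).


image of 1: 0
image of x: 1
image of x^2: 4x - 3
image of x^3: 9x^2 - 12x + 7
image of x^4: 16x^3 - 30x^2 + 32x - 15
image of x^5: 25x^4 - 60x^3 + 90x^2 - 80x + 31
image of x^6: 36x^5 - 105x^4 + 200x^3 - 255x^2 + 192x - 63
each image's coordinates form column j of the matrix

the matrix is [[0, 1, -3, 7, -15, 31, -63]; [0, 0, 4, -12, 32, -80, 192]; [0, 0, 0, 9, -30, 90, -255]; [0, 0, 0, 0, 16, -60, 200]; [0, 0, 0, 0, 0, 25, -105]; [0, 0, 0, 0, 0, 0, 36]] (rows listed top to bottom)
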